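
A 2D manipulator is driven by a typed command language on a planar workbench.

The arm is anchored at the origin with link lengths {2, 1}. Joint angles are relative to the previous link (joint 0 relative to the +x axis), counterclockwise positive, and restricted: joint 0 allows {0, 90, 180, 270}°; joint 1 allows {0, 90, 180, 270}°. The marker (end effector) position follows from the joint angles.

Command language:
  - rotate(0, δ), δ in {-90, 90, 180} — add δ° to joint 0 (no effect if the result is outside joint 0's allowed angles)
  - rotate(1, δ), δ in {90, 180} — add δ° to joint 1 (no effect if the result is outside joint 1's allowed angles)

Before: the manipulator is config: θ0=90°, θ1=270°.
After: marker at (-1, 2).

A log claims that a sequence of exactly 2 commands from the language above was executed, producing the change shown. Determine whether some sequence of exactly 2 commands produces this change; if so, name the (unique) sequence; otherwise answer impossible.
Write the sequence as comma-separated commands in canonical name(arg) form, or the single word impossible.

t0: config: θ0=90°, θ1=270°
step 1 (rotate(1, 90)): config: θ0=90°, θ1=0°
step 2 (rotate(1, 90)): config: θ0=90°, θ1=90°
no rival 2-sequence matches.

rotate(1, 90), rotate(1, 90)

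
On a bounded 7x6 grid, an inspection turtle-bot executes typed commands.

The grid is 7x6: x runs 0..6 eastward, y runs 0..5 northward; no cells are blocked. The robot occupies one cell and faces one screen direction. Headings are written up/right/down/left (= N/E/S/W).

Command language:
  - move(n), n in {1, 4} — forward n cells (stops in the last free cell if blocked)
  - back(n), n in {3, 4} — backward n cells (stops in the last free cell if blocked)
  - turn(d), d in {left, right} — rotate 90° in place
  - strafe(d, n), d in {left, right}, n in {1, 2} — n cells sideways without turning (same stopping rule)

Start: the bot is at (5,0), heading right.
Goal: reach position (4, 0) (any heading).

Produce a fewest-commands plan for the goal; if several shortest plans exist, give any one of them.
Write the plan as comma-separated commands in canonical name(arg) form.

turn(left), strafe(left, 1)

initial: at (5,0), heading right
[1] after turn(left): at (5,0), heading up
[2] after strafe(left, 1): at (4,0), heading up
nothing shorter than 2 reaches the goal.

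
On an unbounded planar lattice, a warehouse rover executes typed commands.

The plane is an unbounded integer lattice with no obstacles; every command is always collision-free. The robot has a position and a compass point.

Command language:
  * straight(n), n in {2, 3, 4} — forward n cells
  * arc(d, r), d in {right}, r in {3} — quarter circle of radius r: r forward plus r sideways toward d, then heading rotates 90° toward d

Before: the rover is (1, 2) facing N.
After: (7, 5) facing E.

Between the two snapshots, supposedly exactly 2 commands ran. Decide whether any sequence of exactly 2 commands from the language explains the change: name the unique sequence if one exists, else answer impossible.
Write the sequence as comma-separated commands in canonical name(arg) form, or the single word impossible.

key: cell and facing (now E) both changed — the 2 commands mix motion and turning
t0: (1, 2) facing N
[1] after arc(right, 3): (4, 5) facing E
[2] after straight(3): (7, 5) facing E
no other 2-command option fits: unique.

arc(right, 3), straight(3)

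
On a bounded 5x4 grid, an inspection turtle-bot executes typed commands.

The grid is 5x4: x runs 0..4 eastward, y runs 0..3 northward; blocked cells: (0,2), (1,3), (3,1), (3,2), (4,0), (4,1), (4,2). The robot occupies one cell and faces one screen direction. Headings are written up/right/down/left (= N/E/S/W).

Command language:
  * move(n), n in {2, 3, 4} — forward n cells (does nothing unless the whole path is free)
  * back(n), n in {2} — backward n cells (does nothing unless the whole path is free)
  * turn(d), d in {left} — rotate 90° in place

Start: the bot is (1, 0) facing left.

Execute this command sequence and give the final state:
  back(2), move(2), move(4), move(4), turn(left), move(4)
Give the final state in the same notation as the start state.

(1, 0) facing down

from: (1, 0) facing left
1. back(2) → (3, 0) facing left
2. move(2) → (1, 0) facing left
3. move(4) → (1, 0) facing left
4. move(4) → (1, 0) facing left
5. turn(left) → (1, 0) facing down
6. move(4) → (1, 0) facing down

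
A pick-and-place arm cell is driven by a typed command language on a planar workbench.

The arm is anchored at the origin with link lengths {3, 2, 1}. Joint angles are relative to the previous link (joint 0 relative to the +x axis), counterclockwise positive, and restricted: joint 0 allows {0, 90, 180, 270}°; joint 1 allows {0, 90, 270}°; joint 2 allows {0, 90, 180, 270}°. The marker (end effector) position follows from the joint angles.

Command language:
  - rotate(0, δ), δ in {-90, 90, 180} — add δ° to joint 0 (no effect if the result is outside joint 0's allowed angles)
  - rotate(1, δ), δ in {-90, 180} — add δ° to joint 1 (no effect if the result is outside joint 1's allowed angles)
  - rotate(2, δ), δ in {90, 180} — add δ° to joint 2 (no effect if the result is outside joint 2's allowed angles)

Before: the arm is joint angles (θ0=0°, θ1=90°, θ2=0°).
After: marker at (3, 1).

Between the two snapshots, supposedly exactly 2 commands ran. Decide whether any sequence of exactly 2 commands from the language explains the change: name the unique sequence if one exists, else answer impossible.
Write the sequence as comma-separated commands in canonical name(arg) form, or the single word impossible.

initial: joint angles (θ0=0°, θ1=90°, θ2=0°)
step 1 (rotate(2, 90)): joint angles (θ0=0°, θ1=90°, θ2=90°)
step 2 (rotate(2, 90)): joint angles (θ0=0°, θ1=90°, θ2=180°)
all 49 alternatives checked — unique.

rotate(2, 90), rotate(2, 90)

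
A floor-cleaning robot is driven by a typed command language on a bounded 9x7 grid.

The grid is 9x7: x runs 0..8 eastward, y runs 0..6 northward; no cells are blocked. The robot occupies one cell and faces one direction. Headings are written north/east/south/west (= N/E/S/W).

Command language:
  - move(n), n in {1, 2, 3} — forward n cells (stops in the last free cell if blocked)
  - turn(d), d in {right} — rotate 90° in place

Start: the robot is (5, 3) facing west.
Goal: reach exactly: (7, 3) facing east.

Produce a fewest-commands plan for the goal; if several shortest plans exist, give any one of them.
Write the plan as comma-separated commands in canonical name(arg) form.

turn(right), turn(right), move(2)

start: (5, 3) facing west
1. turn(right) → (5, 3) facing north
2. turn(right) → (5, 3) facing east
3. move(2) → (7, 3) facing east
nothing shorter than 3 reaches the goal.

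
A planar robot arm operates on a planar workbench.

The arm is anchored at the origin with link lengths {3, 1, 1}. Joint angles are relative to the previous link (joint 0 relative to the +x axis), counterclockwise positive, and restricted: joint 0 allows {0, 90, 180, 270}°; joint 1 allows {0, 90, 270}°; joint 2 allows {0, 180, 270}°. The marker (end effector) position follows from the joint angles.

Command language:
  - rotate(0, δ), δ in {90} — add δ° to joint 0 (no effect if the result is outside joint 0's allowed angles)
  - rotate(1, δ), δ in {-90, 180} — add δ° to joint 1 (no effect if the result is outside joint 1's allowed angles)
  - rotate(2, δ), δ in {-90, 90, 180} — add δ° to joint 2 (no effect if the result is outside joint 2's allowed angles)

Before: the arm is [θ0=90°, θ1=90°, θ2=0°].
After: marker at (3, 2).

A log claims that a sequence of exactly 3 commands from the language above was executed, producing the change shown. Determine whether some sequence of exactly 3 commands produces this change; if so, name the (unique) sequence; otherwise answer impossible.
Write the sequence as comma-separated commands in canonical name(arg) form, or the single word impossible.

rotate(0, 90), rotate(0, 90), rotate(0, 90)

from: [θ0=90°, θ1=90°, θ2=0°]
1. rotate(0, 90) → [θ0=180°, θ1=90°, θ2=0°]
2. rotate(0, 90) → [θ0=270°, θ1=90°, θ2=0°]
3. rotate(0, 90) → [θ0=0°, θ1=90°, θ2=0°]
all 216 alternatives checked — unique.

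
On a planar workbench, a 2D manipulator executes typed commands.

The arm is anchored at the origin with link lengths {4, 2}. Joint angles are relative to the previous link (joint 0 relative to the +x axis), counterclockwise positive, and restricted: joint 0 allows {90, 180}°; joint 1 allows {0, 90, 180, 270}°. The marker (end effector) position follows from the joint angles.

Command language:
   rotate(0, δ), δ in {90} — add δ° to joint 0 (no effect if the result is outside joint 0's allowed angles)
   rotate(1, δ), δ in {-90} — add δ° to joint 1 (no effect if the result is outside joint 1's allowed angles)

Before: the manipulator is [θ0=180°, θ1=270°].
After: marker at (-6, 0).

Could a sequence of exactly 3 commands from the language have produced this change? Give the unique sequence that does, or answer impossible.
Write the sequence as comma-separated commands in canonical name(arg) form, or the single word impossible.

rotate(1, -90), rotate(1, -90), rotate(1, -90)

from: [θ0=180°, θ1=270°]
1. rotate(1, -90) → [θ0=180°, θ1=180°]
2. rotate(1, -90) → [θ0=180°, θ1=90°]
3. rotate(1, -90) → [θ0=180°, θ1=0°]
no rival 3-sequence matches.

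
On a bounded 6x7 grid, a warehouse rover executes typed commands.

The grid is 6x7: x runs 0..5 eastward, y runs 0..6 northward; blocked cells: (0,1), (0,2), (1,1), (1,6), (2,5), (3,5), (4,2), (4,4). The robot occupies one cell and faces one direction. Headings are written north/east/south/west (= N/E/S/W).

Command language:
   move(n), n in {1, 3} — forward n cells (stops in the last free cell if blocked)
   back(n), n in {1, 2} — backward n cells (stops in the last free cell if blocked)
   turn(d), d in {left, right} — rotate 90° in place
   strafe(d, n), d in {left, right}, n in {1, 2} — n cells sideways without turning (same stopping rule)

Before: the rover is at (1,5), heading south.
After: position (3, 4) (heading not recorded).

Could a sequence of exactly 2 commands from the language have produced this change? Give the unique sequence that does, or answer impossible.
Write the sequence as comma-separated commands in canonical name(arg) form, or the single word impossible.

key: order matters: swapping move(1) and strafe(left, 2) lands elsewhere
begin: at (1,5), heading south
step 1 (move(1)): at (1,4), heading south
step 2 (strafe(left, 2)): at (3,4), heading south
all 100 alternatives checked — unique.

move(1), strafe(left, 2)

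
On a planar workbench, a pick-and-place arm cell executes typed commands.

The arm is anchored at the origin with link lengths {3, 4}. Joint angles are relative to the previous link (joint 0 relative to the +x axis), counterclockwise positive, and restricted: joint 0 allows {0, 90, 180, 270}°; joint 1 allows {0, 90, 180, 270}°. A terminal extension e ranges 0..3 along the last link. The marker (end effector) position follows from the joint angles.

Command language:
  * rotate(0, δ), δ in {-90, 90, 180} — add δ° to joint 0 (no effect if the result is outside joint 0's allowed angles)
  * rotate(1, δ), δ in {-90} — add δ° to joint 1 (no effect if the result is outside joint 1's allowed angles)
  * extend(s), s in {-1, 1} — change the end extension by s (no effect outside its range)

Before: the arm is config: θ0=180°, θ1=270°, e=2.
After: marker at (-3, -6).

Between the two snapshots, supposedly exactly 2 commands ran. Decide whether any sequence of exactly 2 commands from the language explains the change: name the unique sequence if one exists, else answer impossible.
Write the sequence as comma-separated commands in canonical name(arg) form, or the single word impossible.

rotate(1, -90), rotate(1, -90)

start: config: θ0=180°, θ1=270°, e=2
1. rotate(1, -90) → config: θ0=180°, θ1=180°, e=2
2. rotate(1, -90) → config: θ0=180°, θ1=90°, e=2
uniquely the one of 36 2-step routes that fits.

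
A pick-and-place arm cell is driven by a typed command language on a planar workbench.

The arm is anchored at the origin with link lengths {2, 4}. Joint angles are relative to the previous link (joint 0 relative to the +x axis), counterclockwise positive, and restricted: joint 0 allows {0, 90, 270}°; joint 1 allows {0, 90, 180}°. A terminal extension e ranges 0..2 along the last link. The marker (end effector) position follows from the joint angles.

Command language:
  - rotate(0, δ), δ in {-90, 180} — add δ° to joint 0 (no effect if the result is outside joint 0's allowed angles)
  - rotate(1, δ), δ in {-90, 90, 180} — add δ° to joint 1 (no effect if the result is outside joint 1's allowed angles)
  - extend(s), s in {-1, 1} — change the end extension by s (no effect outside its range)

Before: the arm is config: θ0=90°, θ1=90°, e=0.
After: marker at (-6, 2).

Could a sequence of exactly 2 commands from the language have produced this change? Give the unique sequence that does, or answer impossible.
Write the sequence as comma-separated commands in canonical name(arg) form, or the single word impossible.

extend(1), extend(1)

initial: config: θ0=90°, θ1=90°, e=0
t=1 extend(1) ⇒ config: θ0=90°, θ1=90°, e=1
t=2 extend(1) ⇒ config: θ0=90°, θ1=90°, e=2
no rival 2-sequence matches.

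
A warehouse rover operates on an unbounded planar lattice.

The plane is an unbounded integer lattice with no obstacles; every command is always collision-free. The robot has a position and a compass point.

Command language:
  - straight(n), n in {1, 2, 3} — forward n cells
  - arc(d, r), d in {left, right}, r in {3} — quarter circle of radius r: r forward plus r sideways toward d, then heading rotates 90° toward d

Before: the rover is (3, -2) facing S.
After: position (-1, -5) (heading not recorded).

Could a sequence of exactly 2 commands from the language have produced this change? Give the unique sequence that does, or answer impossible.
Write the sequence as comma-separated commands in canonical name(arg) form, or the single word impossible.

arc(right, 3), straight(1)

key: order matters: swapping arc(right, 3) and straight(1) lands elsewhere
from: (3, -2) facing S
t=1 arc(right, 3) ⇒ (0, -5) facing W
t=2 straight(1) ⇒ (-1, -5) facing W
no rival 2-sequence matches.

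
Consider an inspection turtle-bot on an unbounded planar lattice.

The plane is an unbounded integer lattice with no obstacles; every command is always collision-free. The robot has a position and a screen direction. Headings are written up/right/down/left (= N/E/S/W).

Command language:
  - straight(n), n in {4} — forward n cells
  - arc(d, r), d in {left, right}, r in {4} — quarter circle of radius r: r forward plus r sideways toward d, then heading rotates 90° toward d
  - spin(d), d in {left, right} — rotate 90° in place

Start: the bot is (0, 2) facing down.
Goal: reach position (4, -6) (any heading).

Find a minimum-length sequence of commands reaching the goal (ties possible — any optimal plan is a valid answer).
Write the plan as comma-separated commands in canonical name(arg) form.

straight(4), arc(left, 4)

start: (0, 2) facing down
[1] after straight(4): (0, -2) facing down
[2] after arc(left, 4): (4, -6) facing right
minimal: 2 command(s), checked below 2.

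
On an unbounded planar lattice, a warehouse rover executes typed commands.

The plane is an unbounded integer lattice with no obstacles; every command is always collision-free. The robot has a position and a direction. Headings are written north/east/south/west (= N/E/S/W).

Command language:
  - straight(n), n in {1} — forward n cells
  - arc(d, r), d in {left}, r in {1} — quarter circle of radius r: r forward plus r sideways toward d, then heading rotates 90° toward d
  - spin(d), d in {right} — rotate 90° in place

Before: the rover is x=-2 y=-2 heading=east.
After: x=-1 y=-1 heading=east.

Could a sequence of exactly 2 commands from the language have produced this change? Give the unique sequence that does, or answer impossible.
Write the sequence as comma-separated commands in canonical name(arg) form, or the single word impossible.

key: running spin(right) before arc(left, 1) would end elsewhere — order is forced
start: x=-2 y=-2 heading=east
step 1 (arc(left, 1)): x=-1 y=-1 heading=north
step 2 (spin(right)): x=-1 y=-1 heading=east
all 9 alternatives checked — unique.

arc(left, 1), spin(right)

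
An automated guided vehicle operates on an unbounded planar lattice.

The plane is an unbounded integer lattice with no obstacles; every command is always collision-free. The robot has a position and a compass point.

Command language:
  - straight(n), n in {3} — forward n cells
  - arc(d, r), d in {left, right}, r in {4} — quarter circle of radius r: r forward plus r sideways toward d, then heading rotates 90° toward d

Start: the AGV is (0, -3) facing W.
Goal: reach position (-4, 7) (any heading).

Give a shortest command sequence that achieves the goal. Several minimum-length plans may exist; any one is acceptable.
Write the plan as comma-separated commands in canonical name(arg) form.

from: (0, -3) facing W
[1] after arc(right, 4): (-4, 1) facing N
[2] after straight(3): (-4, 4) facing N
[3] after straight(3): (-4, 7) facing N
nothing shorter than 3 reaches the goal.

arc(right, 4), straight(3), straight(3)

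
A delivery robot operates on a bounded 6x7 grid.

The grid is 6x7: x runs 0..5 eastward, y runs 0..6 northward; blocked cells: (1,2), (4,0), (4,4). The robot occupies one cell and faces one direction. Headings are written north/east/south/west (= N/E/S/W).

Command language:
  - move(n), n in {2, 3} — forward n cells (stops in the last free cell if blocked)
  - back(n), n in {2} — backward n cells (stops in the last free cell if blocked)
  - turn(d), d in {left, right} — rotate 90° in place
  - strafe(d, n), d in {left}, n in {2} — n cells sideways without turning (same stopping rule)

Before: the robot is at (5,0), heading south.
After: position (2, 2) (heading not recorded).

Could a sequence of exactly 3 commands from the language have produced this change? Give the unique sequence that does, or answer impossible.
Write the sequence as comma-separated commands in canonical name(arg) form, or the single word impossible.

key: order matters: swapping back(2) and move(3) lands elsewhere
initial: at (5,0), heading south
step 1 (back(2)): at (5,2), heading south
step 2 (turn(right)): at (5,2), heading west
step 3 (move(3)): at (2,2), heading west
no rival 3-sequence matches.

back(2), turn(right), move(3)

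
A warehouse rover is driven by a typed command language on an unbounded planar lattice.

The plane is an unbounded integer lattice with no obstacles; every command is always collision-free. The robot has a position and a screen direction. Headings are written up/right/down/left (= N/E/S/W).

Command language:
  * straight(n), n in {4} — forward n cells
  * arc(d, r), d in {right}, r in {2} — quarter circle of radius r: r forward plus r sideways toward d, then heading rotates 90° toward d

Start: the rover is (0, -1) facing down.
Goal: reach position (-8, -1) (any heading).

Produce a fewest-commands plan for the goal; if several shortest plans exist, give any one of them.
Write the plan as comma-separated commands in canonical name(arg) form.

start: (0, -1) facing down
step 1 (arc(right, 2)): (-2, -3) facing left
step 2 (straight(4)): (-6, -3) facing left
step 3 (arc(right, 2)): (-8, -1) facing up
shorter routes all fall short; 3 is best.

arc(right, 2), straight(4), arc(right, 2)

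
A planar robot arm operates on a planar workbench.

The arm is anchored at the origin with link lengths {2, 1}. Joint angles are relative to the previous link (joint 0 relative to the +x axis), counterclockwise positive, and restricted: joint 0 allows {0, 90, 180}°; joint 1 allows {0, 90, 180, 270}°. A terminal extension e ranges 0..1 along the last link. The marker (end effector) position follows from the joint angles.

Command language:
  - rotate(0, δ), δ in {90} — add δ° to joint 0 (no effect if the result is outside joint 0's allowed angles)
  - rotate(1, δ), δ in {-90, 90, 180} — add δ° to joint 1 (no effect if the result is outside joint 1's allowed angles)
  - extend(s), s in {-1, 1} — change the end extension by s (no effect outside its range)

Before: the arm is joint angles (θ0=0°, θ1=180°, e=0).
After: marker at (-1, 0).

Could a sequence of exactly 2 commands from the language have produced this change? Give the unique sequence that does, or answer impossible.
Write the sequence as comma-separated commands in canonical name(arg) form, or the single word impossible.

rotate(0, 90), rotate(0, 90)

start: joint angles (θ0=0°, θ1=180°, e=0)
1. rotate(0, 90) → joint angles (θ0=90°, θ1=180°, e=0)
2. rotate(0, 90) → joint angles (θ0=180°, θ1=180°, e=0)
all 36 alternatives checked — unique.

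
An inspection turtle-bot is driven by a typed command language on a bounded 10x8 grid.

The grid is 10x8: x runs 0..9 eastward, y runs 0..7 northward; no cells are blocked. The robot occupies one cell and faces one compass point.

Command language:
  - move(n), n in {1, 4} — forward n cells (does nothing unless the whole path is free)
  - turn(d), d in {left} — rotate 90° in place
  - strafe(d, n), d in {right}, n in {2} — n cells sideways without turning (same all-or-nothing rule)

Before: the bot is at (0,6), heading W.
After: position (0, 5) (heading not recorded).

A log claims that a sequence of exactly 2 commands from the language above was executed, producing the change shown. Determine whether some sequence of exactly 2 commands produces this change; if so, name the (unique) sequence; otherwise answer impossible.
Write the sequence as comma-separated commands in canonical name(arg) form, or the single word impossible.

turn(left), move(1)

key: order matters: swapping turn(left) and move(1) lands elsewhere
t0: at (0,6), heading W
step 1 (turn(left)): at (0,6), heading S
step 2 (move(1)): at (0,5), heading S
all 16 alternatives checked — unique.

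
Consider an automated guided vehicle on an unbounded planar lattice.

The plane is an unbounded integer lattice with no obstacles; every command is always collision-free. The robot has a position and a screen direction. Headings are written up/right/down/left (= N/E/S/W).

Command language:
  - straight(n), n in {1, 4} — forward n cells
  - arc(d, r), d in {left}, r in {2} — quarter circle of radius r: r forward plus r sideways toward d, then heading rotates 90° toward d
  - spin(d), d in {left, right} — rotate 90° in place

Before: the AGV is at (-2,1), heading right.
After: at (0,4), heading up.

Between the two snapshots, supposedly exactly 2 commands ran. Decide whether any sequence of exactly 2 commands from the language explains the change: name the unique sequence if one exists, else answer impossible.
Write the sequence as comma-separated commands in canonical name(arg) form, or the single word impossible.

key: order matters: swapping arc(left, 2) and straight(1) lands elsewhere
start: at (-2,1), heading right
1. arc(left, 2) → at (0,3), heading up
2. straight(1) → at (0,4), heading up
no rival 2-sequence matches.

arc(left, 2), straight(1)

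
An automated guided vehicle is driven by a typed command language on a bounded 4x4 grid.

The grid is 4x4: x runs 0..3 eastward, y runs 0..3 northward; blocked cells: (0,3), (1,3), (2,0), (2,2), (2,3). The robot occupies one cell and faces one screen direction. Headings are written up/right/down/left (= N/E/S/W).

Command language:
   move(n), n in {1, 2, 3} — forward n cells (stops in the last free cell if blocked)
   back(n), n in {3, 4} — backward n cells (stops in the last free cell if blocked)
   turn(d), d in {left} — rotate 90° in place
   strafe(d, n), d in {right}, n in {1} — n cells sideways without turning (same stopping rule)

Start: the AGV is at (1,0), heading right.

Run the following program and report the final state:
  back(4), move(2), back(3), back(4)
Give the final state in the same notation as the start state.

at (0,0), heading right

initial: at (1,0), heading right
step 1 (back(4)): at (0,0), heading right
step 2 (move(2)): at (1,0), heading right
step 3 (back(3)): at (0,0), heading right
step 4 (back(4)): at (0,0), heading right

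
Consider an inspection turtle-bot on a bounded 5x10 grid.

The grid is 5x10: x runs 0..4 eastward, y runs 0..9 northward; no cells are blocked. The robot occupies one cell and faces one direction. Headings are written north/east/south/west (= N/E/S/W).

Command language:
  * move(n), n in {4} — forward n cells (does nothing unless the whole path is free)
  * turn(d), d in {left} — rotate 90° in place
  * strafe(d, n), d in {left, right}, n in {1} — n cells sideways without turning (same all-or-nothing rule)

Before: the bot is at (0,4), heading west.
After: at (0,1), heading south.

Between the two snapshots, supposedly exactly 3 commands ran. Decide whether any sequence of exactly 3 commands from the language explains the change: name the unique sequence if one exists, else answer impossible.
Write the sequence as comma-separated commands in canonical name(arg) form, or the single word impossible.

key: cell and facing (now S) both changed — the 3 commands mix motion and turning
start: at (0,4), heading west
step 1 (strafe(right, 1)): at (0,5), heading west
step 2 (turn(left)): at (0,5), heading south
step 3 (move(4)): at (0,1), heading south
no other 3-command option fits: unique.

strafe(right, 1), turn(left), move(4)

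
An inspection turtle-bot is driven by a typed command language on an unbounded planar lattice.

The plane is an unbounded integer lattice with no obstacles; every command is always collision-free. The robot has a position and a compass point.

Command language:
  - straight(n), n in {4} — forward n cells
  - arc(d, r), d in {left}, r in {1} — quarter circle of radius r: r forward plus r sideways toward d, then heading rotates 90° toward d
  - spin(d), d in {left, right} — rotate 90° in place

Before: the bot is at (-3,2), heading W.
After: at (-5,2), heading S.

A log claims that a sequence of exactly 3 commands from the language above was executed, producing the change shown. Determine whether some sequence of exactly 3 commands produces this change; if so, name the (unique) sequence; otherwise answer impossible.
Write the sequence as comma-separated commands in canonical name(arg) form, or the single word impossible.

key: cell and facing (now S) both changed — the 3 commands mix motion and turning
begin: at (-3,2), heading W
t=1 spin(right) ⇒ at (-3,2), heading N
t=2 arc(left, 1) ⇒ at (-4,3), heading W
t=3 arc(left, 1) ⇒ at (-5,2), heading S
all 64 alternatives checked — unique.

spin(right), arc(left, 1), arc(left, 1)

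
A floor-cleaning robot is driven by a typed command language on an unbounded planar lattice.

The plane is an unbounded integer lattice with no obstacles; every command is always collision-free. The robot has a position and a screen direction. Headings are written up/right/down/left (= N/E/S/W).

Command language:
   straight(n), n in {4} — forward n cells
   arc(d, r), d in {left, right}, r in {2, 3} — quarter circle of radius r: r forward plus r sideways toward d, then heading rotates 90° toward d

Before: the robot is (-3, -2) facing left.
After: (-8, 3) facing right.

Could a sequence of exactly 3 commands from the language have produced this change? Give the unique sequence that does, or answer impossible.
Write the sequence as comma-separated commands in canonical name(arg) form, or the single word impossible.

key: order matters: swapping straight(4) and arc(right, 2) lands elsewhere
begin: (-3, -2) facing left
1. straight(4) → (-7, -2) facing left
2. arc(right, 3) → (-10, 1) facing up
3. arc(right, 2) → (-8, 3) facing right
no rival 3-sequence matches.

straight(4), arc(right, 3), arc(right, 2)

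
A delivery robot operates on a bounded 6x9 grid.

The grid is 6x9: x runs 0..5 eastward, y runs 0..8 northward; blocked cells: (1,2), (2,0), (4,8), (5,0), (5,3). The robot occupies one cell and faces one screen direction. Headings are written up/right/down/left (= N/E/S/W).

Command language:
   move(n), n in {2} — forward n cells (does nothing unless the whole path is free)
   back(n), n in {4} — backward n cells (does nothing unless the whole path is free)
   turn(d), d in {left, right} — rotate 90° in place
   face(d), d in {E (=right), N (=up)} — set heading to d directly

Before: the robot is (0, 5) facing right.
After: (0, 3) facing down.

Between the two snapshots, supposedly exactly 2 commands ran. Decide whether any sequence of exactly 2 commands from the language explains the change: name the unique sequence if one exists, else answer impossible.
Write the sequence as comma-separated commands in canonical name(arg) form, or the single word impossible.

key: position moved to (0,3) AND the heading swung to S — translation plus rotation needed
begin: (0, 5) facing right
1. turn(right) → (0, 5) facing down
2. move(2) → (0, 3) facing down
no other 2-command option fits: unique.

turn(right), move(2)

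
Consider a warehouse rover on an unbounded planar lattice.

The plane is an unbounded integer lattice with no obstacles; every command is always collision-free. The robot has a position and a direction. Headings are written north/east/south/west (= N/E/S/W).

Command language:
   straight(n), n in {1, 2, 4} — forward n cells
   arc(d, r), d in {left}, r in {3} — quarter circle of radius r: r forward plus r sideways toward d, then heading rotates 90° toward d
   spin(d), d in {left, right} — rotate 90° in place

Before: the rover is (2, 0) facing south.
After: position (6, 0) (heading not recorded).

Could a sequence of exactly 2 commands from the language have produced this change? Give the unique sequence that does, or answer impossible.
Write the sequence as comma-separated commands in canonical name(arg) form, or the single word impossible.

key: running straight(4) before spin(left) would end elsewhere — order is forced
initial: (2, 0) facing south
step 1 (spin(left)): (2, 0) facing east
step 2 (straight(4)): (6, 0) facing east
uniquely the one of 36 2-step routes that fits.

spin(left), straight(4)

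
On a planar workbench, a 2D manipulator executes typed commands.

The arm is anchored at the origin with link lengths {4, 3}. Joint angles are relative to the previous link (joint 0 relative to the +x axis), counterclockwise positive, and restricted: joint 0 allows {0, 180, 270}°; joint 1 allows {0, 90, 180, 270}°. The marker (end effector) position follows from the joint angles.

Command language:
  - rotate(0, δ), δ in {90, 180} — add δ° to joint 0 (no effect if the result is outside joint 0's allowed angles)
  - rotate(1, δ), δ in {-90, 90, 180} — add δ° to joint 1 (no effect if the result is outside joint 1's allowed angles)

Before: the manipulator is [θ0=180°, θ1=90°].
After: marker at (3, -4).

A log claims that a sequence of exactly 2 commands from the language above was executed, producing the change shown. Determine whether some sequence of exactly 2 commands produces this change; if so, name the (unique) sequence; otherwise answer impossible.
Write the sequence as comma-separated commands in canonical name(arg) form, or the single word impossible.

rotate(0, 90), rotate(0, 180)

key: order matters: swapping rotate(0, 90) and rotate(0, 180) lands elsewhere
from: [θ0=180°, θ1=90°]
[1] after rotate(0, 90): [θ0=270°, θ1=90°]
[2] after rotate(0, 180): [θ0=270°, θ1=90°]
no other 2-command option fits: unique.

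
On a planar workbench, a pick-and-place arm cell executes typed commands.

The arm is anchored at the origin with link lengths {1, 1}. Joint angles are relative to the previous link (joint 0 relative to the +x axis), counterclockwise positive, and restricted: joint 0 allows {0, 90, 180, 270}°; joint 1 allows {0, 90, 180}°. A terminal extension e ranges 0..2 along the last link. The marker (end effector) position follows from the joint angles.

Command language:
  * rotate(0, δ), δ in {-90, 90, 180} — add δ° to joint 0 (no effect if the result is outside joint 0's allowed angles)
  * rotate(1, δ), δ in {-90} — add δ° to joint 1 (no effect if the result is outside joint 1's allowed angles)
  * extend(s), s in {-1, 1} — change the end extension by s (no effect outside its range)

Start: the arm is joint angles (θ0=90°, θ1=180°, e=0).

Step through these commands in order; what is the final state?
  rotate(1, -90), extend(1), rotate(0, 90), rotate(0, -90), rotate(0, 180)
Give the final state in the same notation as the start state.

joint angles (θ0=270°, θ1=90°, e=1)

initial: joint angles (θ0=90°, θ1=180°, e=0)
t=1 rotate(1, -90) ⇒ joint angles (θ0=90°, θ1=90°, e=0)
t=2 extend(1) ⇒ joint angles (θ0=90°, θ1=90°, e=1)
t=3 rotate(0, 90) ⇒ joint angles (θ0=180°, θ1=90°, e=1)
t=4 rotate(0, -90) ⇒ joint angles (θ0=90°, θ1=90°, e=1)
t=5 rotate(0, 180) ⇒ joint angles (θ0=270°, θ1=90°, e=1)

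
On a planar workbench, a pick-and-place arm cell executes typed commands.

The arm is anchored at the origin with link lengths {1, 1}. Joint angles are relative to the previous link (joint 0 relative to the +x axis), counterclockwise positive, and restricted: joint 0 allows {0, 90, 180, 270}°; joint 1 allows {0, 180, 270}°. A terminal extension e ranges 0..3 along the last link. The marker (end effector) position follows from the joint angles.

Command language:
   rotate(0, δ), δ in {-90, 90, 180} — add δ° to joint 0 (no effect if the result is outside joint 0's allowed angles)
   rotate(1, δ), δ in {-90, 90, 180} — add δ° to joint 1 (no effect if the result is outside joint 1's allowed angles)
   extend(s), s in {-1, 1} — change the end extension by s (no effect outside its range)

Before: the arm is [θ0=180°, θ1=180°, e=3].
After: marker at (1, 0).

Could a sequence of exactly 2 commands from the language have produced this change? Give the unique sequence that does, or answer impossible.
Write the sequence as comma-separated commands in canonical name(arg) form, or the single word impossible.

extend(-1), extend(-1)

start: [θ0=180°, θ1=180°, e=3]
step 1 (extend(-1)): [θ0=180°, θ1=180°, e=2]
step 2 (extend(-1)): [θ0=180°, θ1=180°, e=1]
no rival 2-sequence matches.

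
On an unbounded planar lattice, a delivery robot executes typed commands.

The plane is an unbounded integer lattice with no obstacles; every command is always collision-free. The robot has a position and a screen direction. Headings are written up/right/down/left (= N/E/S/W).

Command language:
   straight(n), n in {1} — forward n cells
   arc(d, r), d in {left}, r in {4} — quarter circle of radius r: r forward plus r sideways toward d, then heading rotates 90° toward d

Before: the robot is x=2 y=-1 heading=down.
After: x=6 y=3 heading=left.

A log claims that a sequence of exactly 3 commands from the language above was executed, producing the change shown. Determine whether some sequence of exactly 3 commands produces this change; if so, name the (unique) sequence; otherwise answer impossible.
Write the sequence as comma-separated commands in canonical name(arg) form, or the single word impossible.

key: cell and facing (now W) both changed — the 3 commands mix motion and turning
begin: x=2 y=-1 heading=down
1. arc(left, 4) → x=6 y=-5 heading=right
2. arc(left, 4) → x=10 y=-1 heading=up
3. arc(left, 4) → x=6 y=3 heading=left
no other 3-command option fits: unique.

arc(left, 4), arc(left, 4), arc(left, 4)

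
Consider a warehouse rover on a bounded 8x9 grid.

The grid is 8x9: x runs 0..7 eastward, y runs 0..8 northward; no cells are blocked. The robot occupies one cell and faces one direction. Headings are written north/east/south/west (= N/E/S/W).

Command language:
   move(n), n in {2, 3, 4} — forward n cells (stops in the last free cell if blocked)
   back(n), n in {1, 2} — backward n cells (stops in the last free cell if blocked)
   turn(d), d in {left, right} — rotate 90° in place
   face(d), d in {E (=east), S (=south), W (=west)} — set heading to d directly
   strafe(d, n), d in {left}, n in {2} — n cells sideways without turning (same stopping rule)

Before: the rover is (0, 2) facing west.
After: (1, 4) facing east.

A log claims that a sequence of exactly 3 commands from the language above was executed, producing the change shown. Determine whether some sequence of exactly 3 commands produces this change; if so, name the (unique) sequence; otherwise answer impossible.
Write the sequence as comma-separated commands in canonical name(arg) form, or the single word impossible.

key: running strafe(left, 2) before back(1) would end elsewhere — order is forced
start: (0, 2) facing west
t=1 back(1) ⇒ (1, 2) facing west
t=2 face(E) ⇒ (1, 2) facing east
t=3 strafe(left, 2) ⇒ (1, 4) facing east
no rival 3-sequence matches.

back(1), face(E), strafe(left, 2)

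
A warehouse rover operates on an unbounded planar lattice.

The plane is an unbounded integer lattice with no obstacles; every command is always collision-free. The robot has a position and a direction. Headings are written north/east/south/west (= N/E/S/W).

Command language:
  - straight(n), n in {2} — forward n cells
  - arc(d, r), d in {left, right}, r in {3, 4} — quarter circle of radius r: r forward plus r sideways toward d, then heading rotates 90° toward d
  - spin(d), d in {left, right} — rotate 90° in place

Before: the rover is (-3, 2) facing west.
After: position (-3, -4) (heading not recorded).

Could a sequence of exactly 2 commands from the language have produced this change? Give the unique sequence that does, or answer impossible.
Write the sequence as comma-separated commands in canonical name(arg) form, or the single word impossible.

from: (-3, 2) facing west
t=1 arc(left, 3) ⇒ (-6, -1) facing south
t=2 arc(left, 3) ⇒ (-3, -4) facing east
uniquely the one of 49 2-step routes that fits.

arc(left, 3), arc(left, 3)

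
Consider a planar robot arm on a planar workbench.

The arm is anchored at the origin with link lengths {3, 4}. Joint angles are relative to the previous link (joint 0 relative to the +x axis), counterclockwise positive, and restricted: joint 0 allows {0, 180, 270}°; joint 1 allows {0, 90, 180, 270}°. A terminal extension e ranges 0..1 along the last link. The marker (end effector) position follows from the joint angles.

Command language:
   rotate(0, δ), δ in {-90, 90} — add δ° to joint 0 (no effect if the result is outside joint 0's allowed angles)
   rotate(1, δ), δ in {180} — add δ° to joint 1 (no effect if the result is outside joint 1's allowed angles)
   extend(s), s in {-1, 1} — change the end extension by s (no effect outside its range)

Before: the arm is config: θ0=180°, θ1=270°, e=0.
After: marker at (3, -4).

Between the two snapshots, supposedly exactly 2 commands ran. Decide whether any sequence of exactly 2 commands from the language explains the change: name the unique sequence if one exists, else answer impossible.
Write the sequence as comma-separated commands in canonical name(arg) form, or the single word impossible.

rotate(0, 90), rotate(0, 90)

initial: config: θ0=180°, θ1=270°, e=0
step 1 (rotate(0, 90)): config: θ0=270°, θ1=270°, e=0
step 2 (rotate(0, 90)): config: θ0=0°, θ1=270°, e=0
uniquely the one of 25 2-step routes that fits.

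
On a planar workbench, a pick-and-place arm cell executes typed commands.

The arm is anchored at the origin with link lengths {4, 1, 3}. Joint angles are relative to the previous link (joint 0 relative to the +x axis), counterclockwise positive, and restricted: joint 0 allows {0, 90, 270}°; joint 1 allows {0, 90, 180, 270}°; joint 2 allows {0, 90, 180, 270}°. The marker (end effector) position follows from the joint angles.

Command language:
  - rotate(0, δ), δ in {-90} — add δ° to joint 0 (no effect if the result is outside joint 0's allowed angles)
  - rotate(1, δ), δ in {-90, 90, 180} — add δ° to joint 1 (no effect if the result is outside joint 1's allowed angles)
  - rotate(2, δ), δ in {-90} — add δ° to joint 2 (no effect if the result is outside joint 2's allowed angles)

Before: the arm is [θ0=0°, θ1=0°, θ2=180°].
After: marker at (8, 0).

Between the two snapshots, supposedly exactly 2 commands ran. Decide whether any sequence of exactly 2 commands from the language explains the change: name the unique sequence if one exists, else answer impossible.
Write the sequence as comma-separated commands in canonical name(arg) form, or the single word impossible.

rotate(2, -90), rotate(2, -90)

initial: [θ0=0°, θ1=0°, θ2=180°]
[1] after rotate(2, -90): [θ0=0°, θ1=0°, θ2=90°]
[2] after rotate(2, -90): [θ0=0°, θ1=0°, θ2=0°]
no rival 2-sequence matches.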